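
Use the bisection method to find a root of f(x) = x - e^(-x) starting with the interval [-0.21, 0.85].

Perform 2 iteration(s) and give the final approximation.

f(x) = x - e^(-x)
Initial interval: [-0.21, 0.85]

Iteration 1:
  c_1 = (-0.210000 + 0.850000)/2 = 0.320000
  f(c_1) = f(0.320000) = -0.406149
  f(a) × f(c) ≥ 0, new interval: [0.320000, 0.850000]
Iteration 2:
  c_2 = (0.320000 + 0.850000)/2 = 0.585000
  f(c_2) = f(0.585000) = 0.027894
  f(a) × f(c) < 0, new interval: [0.320000, 0.585000]

After 2 iteration(s), the approximation is c_2 = 0.585000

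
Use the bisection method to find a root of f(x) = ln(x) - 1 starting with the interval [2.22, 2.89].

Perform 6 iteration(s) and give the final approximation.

f(x) = ln(x) - 1
Initial interval: [2.22, 2.89]

Iteration 1:
  c_1 = (2.220000 + 2.890000)/2 = 2.555000
  f(c_1) = f(2.555000) = -0.061948
  f(a) × f(c) ≥ 0, new interval: [2.555000, 2.890000]
Iteration 2:
  c_2 = (2.555000 + 2.890000)/2 = 2.722500
  f(c_2) = f(2.722500) = 0.001551
  f(a) × f(c) < 0, new interval: [2.555000, 2.722500]
Iteration 3:
  c_3 = (2.555000 + 2.722500)/2 = 2.638750
  f(c_3) = f(2.638750) = -0.029695
  f(a) × f(c) ≥ 0, new interval: [2.638750, 2.722500]
Iteration 4:
  c_4 = (2.638750 + 2.722500)/2 = 2.680625
  f(c_4) = f(2.680625) = -0.013950
  f(a) × f(c) ≥ 0, new interval: [2.680625, 2.722500]
Iteration 5:
  c_5 = (2.680625 + 2.722500)/2 = 2.701563
  f(c_5) = f(2.701563) = -0.006170
  f(a) × f(c) ≥ 0, new interval: [2.701563, 2.722500]
Iteration 6:
  c_6 = (2.701563 + 2.722500)/2 = 2.712031
  f(c_6) = f(2.712031) = -0.002302
  f(a) × f(c) ≥ 0, new interval: [2.712031, 2.722500]

After 6 iteration(s), the approximation is c_6 = 2.712031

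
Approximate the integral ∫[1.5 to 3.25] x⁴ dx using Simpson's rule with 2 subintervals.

f(x) = x⁴
a = 1.5, b = 3.25, n = 2
h = (b - a)/n = 0.875000

Simpson's rule: (h/3)[f(x₀) + 4f(x₁) + 2f(x₂) + ... + f(xₙ)]

x_0 = 1.5000, f(x_0) = 5.062500, coefficient = 1
x_1 = 2.3750, f(x_1) = 31.816650, coefficient = 4
x_2 = 3.2500, f(x_2) = 111.566406, coefficient = 1

I ≈ (0.875000/3) × 243.895508 = 71.136190
Exact value: 70.999414
Error: 0.136776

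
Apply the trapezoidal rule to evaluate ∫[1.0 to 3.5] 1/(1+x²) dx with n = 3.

f(x) = 1/(1+x²)
a = 1.0, b = 3.5, n = 3
h = (b - a)/n = 0.833333

Trapezoidal rule: (h/2)[f(x₀) + 2f(x₁) + 2f(x₂) + ... + f(xₙ)]

x_0 = 1.0000, f(x_0) = 0.500000, coefficient = 1
x_1 = 1.8333, f(x_1) = 0.229299, coefficient = 2
x_2 = 2.6667, f(x_2) = 0.123288, coefficient = 2
x_3 = 3.5000, f(x_3) = 0.075472, coefficient = 1

I ≈ (0.833333/2) × 1.280646 = 0.533602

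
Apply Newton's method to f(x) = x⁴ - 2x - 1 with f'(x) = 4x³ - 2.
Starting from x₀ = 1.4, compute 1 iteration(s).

f(x) = x⁴ - 2x - 1
f'(x) = 4x³ - 2
x₀ = 1.4

Newton-Raphson formula: x_{n+1} = x_n - f(x_n)/f'(x_n)

Iteration 1:
  f(1.400000) = 0.041600
  f'(1.400000) = 8.976000
  x_1 = 1.400000 - 0.041600/8.976000 = 1.395365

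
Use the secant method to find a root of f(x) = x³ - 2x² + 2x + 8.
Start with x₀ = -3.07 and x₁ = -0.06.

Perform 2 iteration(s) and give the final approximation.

f(x) = x³ - 2x² + 2x + 8
x₀ = -3.07, x₁ = -0.06

Secant formula: x_{n+1} = x_n - f(x_n)(x_n - x_{n-1})/(f(x_n) - f(x_{n-1}))

Iteration 1:
  f(-3.070000) = -45.924243
  f(-0.060000) = 7.872584
  x_2 = -0.060000 - 7.872584×(-0.060000 - (-3.070000))/(7.872584 - (-45.924243))
       = -0.500481
Iteration 2:
  f(-0.060000) = 7.872584
  f(-0.500481) = 6.372715
  x_3 = -0.500481 - 6.372715×(-0.500481 - (-0.060000))/(6.372715 - 7.872584)
       = -2.372017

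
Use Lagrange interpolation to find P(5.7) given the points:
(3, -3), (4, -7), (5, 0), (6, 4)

Lagrange interpolation formula:
P(x) = Σ yᵢ × Lᵢ(x)
where Lᵢ(x) = Π_{j≠i} (x - xⱼ)/(xᵢ - xⱼ)

L_0(5.7) = (5.7 - 4)/(3 - 4) × (5.7 - 5)/(3 - 5) × (5.7 - 6)/(3 - 6) = 0.059500
L_1(5.7) = (5.7 - 3)/(4 - 3) × (5.7 - 5)/(4 - 5) × (5.7 - 6)/(4 - 6) = -0.283500
L_2(5.7) = (5.7 - 3)/(5 - 3) × (5.7 - 4)/(5 - 4) × (5.7 - 6)/(5 - 6) = 0.688500
L_3(5.7) = (5.7 - 3)/(6 - 3) × (5.7 - 4)/(6 - 4) × (5.7 - 5)/(6 - 5) = 0.535500

P(5.7) = (-3)×L_0(5.7) + (-7)×L_1(5.7) + 0×L_2(5.7) + 4×L_3(5.7)
P(5.7) = 3.948000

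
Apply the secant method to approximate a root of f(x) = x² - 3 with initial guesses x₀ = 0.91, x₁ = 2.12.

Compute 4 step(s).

f(x) = x² - 3
x₀ = 0.91, x₁ = 2.12

Secant formula: x_{n+1} = x_n - f(x_n)(x_n - x_{n-1})/(f(x_n) - f(x_{n-1}))

Iteration 1:
  f(0.910000) = -2.171900
  f(2.120000) = 1.494400
  x_2 = 2.120000 - 1.494400×(2.120000 - 0.910000)/(1.494400 - (-2.171900))
       = 1.626799
Iteration 2:
  f(2.120000) = 1.494400
  f(1.626799) = -0.353526
  x_3 = 1.626799 - (-0.353526)×(1.626799 - 2.120000)/(-0.353526 - 1.494400)
       = 1.721153
Iteration 3:
  f(1.626799) = -0.353526
  f(1.721153) = -0.037633
  x_4 = 1.721153 - (-0.037633)×(1.721153 - 1.626799)/(-0.037633 - (-0.353526))
       = 1.732393
Iteration 4:
  f(1.721153) = -0.037633
  f(1.732393) = 0.001187
  x_5 = 1.732393 - 0.001187×(1.732393 - 1.721153)/(0.001187 - (-0.037633))
       = 1.732050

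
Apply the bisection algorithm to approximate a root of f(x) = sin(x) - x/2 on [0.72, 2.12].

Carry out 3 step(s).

f(x) = sin(x) - x/2
Initial interval: [0.72, 2.12]

Iteration 1:
  c_1 = (0.720000 + 2.120000)/2 = 1.420000
  f(c_1) = f(1.420000) = 0.278652
  f(a) × f(c) ≥ 0, new interval: [1.420000, 2.120000]
Iteration 2:
  c_2 = (1.420000 + 2.120000)/2 = 1.770000
  f(c_2) = f(1.770000) = 0.095224
  f(a) × f(c) ≥ 0, new interval: [1.770000, 2.120000]
Iteration 3:
  c_3 = (1.770000 + 2.120000)/2 = 1.945000
  f(c_3) = f(1.945000) = -0.041701
  f(a) × f(c) < 0, new interval: [1.770000, 1.945000]

After 3 iteration(s), the approximation is c_3 = 1.945000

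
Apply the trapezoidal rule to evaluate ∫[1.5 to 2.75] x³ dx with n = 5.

f(x) = x³
a = 1.5, b = 2.75, n = 5
h = (b - a)/n = 0.250000

Trapezoidal rule: (h/2)[f(x₀) + 2f(x₁) + 2f(x₂) + ... + f(xₙ)]

x_0 = 1.5000, f(x_0) = 3.375000, coefficient = 1
x_1 = 1.7500, f(x_1) = 5.359375, coefficient = 2
x_2 = 2.0000, f(x_2) = 8.000000, coefficient = 2
x_3 = 2.2500, f(x_3) = 11.390625, coefficient = 2
x_4 = 2.5000, f(x_4) = 15.625000, coefficient = 2
x_5 = 2.7500, f(x_5) = 20.796875, coefficient = 1

I ≈ (0.250000/2) × 104.921875 = 13.115234
Exact value: 13.032227
Error: 0.083008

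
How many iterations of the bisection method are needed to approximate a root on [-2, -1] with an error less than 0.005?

We need (b-a)/2^n ≤ 0.005
(-1 - (-2))/2^n ≤ 0.005
1/2^n ≤ 0.005
2^n ≥ 200
n ≥ log₂(200) = 7.64
n ≥ 8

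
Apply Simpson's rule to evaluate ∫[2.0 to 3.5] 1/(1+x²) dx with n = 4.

f(x) = 1/(1+x²)
a = 2.0, b = 3.5, n = 4
h = (b - a)/n = 0.375000

Simpson's rule: (h/3)[f(x₀) + 4f(x₁) + 2f(x₂) + ... + f(xₙ)]

x_0 = 2.0000, f(x_0) = 0.200000, coefficient = 1
x_1 = 2.3750, f(x_1) = 0.150588, coefficient = 4
x_2 = 2.7500, f(x_2) = 0.116788, coefficient = 2
x_3 = 3.1250, f(x_3) = 0.092888, coefficient = 4
x_4 = 3.5000, f(x_4) = 0.075472, coefficient = 1

I ≈ (0.375000/3) × 1.482954 = 0.185369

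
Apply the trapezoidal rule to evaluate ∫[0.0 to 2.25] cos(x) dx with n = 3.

f(x) = cos(x)
a = 0.0, b = 2.25, n = 3
h = (b - a)/n = 0.750000

Trapezoidal rule: (h/2)[f(x₀) + 2f(x₁) + 2f(x₂) + ... + f(xₙ)]

x_0 = 0.0000, f(x_0) = 1.000000, coefficient = 1
x_1 = 0.7500, f(x_1) = 0.731689, coefficient = 2
x_2 = 1.5000, f(x_2) = 0.070737, coefficient = 2
x_3 = 2.2500, f(x_3) = -0.628174, coefficient = 1

I ≈ (0.750000/2) × 1.976679 = 0.741254
Exact value: 0.778073
Error: 0.036819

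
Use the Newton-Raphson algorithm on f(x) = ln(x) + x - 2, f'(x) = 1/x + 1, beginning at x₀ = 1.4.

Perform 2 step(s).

f(x) = ln(x) + x - 2
f'(x) = 1/x + 1
x₀ = 1.4

Newton-Raphson formula: x_{n+1} = x_n - f(x_n)/f'(x_n)

Iteration 1:
  f(1.400000) = -0.263528
  f'(1.400000) = 1.714286
  x_1 = 1.400000 - (-0.263528)/1.714286 = 1.553725
Iteration 2:
  f(1.553725) = -0.005621
  f'(1.553725) = 1.643615
  x_2 = 1.553725 - (-0.005621)/1.643615 = 1.557144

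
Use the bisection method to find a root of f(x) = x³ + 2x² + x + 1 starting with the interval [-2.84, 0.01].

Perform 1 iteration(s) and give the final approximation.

f(x) = x³ + 2x² + x + 1
Initial interval: [-2.84, 0.01]

Iteration 1:
  c_1 = (-2.840000 + 0.010000)/2 = -1.415000
  f(c_1) = f(-1.415000) = 0.756302
  f(a) × f(c) < 0, new interval: [-2.840000, -1.415000]

After 1 iteration(s), the approximation is c_1 = -1.415000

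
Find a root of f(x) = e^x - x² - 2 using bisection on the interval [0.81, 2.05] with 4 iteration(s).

f(x) = e^x - x² - 2
Initial interval: [0.81, 2.05]

Iteration 1:
  c_1 = (0.810000 + 2.050000)/2 = 1.430000
  f(c_1) = f(1.430000) = 0.133799
  f(a) × f(c) < 0, new interval: [0.810000, 1.430000]
Iteration 2:
  c_2 = (0.810000 + 1.430000)/2 = 1.120000
  f(c_2) = f(1.120000) = -0.189546
  f(a) × f(c) ≥ 0, new interval: [1.120000, 1.430000]
Iteration 3:
  c_3 = (1.120000 + 1.430000)/2 = 1.275000
  f(c_3) = f(1.275000) = -0.046924
  f(a) × f(c) ≥ 0, new interval: [1.275000, 1.430000]
Iteration 4:
  c_4 = (1.275000 + 1.430000)/2 = 1.352500
  f(c_4) = f(1.352500) = 0.037825
  f(a) × f(c) < 0, new interval: [1.275000, 1.352500]

After 4 iteration(s), the approximation is c_4 = 1.352500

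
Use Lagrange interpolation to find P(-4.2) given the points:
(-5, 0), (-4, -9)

Lagrange interpolation formula:
P(x) = Σ yᵢ × Lᵢ(x)
where Lᵢ(x) = Π_{j≠i} (x - xⱼ)/(xᵢ - xⱼ)

L_0(-4.2) = (-4.2 - (-4))/(-5 - (-4)) = 0.200000
L_1(-4.2) = (-4.2 - (-5))/(-4 - (-5)) = 0.800000

P(-4.2) = 0×L_0(-4.2) + (-9)×L_1(-4.2)
P(-4.2) = -7.200000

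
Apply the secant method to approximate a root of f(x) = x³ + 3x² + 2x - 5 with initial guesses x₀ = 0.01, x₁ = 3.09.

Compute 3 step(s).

f(x) = x³ + 3x² + 2x - 5
x₀ = 0.01, x₁ = 3.09

Secant formula: x_{n+1} = x_n - f(x_n)(x_n - x_{n-1})/(f(x_n) - f(x_{n-1}))

Iteration 1:
  f(0.010000) = -4.979699
  f(3.090000) = 59.327929
  x_2 = 3.090000 - 59.327929×(3.090000 - 0.010000)/(59.327929 - (-4.979699))
       = 0.248502
Iteration 2:
  f(3.090000) = 59.327929
  f(0.248502) = -4.302392
  x_3 = 0.248502 - (-4.302392)×(0.248502 - 3.090000)/(-4.302392 - 59.327929)
       = 0.440631
Iteration 3:
  f(0.248502) = -4.302392
  f(0.440631) = -3.450721
  x_4 = 0.440631 - (-3.450721)×(0.440631 - 0.248502)/(-3.450721 - (-4.302392))
       = 1.219082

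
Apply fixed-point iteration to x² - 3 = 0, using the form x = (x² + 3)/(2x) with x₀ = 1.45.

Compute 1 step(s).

Equation: x² - 3 = 0
Fixed-point form: x = (x² + 3)/(2x)
x₀ = 1.45

x_1 = g(1.450000) = 1.759483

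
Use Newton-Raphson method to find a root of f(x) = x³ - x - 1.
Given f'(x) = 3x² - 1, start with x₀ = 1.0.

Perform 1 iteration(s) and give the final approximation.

f(x) = x³ - x - 1
f'(x) = 3x² - 1
x₀ = 1.0

Newton-Raphson formula: x_{n+1} = x_n - f(x_n)/f'(x_n)

Iteration 1:
  f(1.000000) = -1.000000
  f'(1.000000) = 2.000000
  x_1 = 1.000000 - (-1.000000)/2.000000 = 1.500000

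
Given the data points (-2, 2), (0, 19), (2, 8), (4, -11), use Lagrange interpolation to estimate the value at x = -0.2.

Lagrange interpolation formula:
P(x) = Σ yᵢ × Lᵢ(x)
where Lᵢ(x) = Π_{j≠i} (x - xⱼ)/(xᵢ - xⱼ)

L_0(-0.2) = (-0.2 - 0)/(-2 - 0) × (-0.2 - 2)/(-2 - 2) × (-0.2 - 4)/(-2 - 4) = 0.038500
L_1(-0.2) = (-0.2 - (-2))/(0 - (-2)) × (-0.2 - 2)/(0 - 2) × (-0.2 - 4)/(0 - 4) = 1.039500
L_2(-0.2) = (-0.2 - (-2))/(2 - (-2)) × (-0.2 - 0)/(2 - 0) × (-0.2 - 4)/(2 - 4) = -0.094500
L_3(-0.2) = (-0.2 - (-2))/(4 - (-2)) × (-0.2 - 0)/(4 - 0) × (-0.2 - 2)/(4 - 2) = 0.016500

P(-0.2) = 2×L_0(-0.2) + 19×L_1(-0.2) + 8×L_2(-0.2) + (-11)×L_3(-0.2)
P(-0.2) = 18.890000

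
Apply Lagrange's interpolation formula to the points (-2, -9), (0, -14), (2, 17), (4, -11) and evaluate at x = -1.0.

Lagrange interpolation formula:
P(x) = Σ yᵢ × Lᵢ(x)
where Lᵢ(x) = Π_{j≠i} (x - xⱼ)/(xᵢ - xⱼ)

L_0(-1.0) = (-1.0 - 0)/(-2 - 0) × (-1.0 - 2)/(-2 - 2) × (-1.0 - 4)/(-2 - 4) = 0.312500
L_1(-1.0) = (-1.0 - (-2))/(0 - (-2)) × (-1.0 - 2)/(0 - 2) × (-1.0 - 4)/(0 - 4) = 0.937500
L_2(-1.0) = (-1.0 - (-2))/(2 - (-2)) × (-1.0 - 0)/(2 - 0) × (-1.0 - 4)/(2 - 4) = -0.312500
L_3(-1.0) = (-1.0 - (-2))/(4 - (-2)) × (-1.0 - 0)/(4 - 0) × (-1.0 - 2)/(4 - 2) = 0.062500

P(-1.0) = (-9)×L_0(-1.0) + (-14)×L_1(-1.0) + 17×L_2(-1.0) + (-11)×L_3(-1.0)
P(-1.0) = -21.937500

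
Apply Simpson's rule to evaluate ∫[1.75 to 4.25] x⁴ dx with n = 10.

f(x) = x⁴
a = 1.75, b = 4.25, n = 10
h = (b - a)/n = 0.250000

Simpson's rule: (h/3)[f(x₀) + 4f(x₁) + 2f(x₂) + ... + f(xₙ)]

x_0 = 1.7500, f(x_0) = 9.378906, coefficient = 1
x_1 = 2.0000, f(x_1) = 16.000000, coefficient = 4
x_2 = 2.2500, f(x_2) = 25.628906, coefficient = 2
x_3 = 2.5000, f(x_3) = 39.062500, coefficient = 4
x_4 = 2.7500, f(x_4) = 57.191406, coefficient = 2
x_5 = 3.0000, f(x_5) = 81.000000, coefficient = 4
x_6 = 3.2500, f(x_6) = 111.566406, coefficient = 2
x_7 = 3.5000, f(x_7) = 150.062500, coefficient = 4
x_8 = 3.7500, f(x_8) = 197.753906, coefficient = 2
x_9 = 4.0000, f(x_9) = 256.000000, coefficient = 4
x_10 = 4.2500, f(x_10) = 326.253906, coefficient = 1

I ≈ (0.250000/3) × 3288.414062 = 274.034505
Exact value: 274.033203
Error: 0.001302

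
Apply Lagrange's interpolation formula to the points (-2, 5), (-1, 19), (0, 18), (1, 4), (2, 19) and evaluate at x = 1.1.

Lagrange interpolation formula:
P(x) = Σ yᵢ × Lᵢ(x)
where Lᵢ(x) = Π_{j≠i} (x - xⱼ)/(xᵢ - xⱼ)

L_0(1.1) = (1.1 - (-1))/(-2 - (-1)) × (1.1 - 0)/(-2 - 0) × (1.1 - 1)/(-2 - 1) × (1.1 - 2)/(-2 - 2) = -0.008663
L_1(1.1) = (1.1 - (-2))/(-1 - (-2)) × (1.1 - 0)/(-1 - 0) × (1.1 - 1)/(-1 - 1) × (1.1 - 2)/(-1 - 2) = 0.051150
L_2(1.1) = (1.1 - (-2))/(0 - (-2)) × (1.1 - (-1))/(0 - (-1)) × (1.1 - 1)/(0 - 1) × (1.1 - 2)/(0 - 2) = -0.146475
L_3(1.1) = (1.1 - (-2))/(1 - (-2)) × (1.1 - (-1))/(1 - (-1)) × (1.1 - 0)/(1 - 0) × (1.1 - 2)/(1 - 2) = 1.074150
L_4(1.1) = (1.1 - (-2))/(2 - (-2)) × (1.1 - (-1))/(2 - (-1)) × (1.1 - 0)/(2 - 0) × (1.1 - 1)/(2 - 1) = 0.029838

P(1.1) = 5×L_0(1.1) + 19×L_1(1.1) + 18×L_2(1.1) + 4×L_3(1.1) + 19×L_4(1.1)
P(1.1) = 3.155500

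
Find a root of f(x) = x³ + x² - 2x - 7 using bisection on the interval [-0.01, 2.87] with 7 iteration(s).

f(x) = x³ + x² - 2x - 7
Initial interval: [-0.01, 2.87]

Iteration 1:
  c_1 = (-0.010000 + 2.870000)/2 = 1.430000
  f(c_1) = f(1.430000) = -4.890893
  f(a) × f(c) ≥ 0, new interval: [1.430000, 2.870000]
Iteration 2:
  c_2 = (1.430000 + 2.870000)/2 = 2.150000
  f(c_2) = f(2.150000) = 3.260875
  f(a) × f(c) < 0, new interval: [1.430000, 2.150000]
Iteration 3:
  c_3 = (1.430000 + 2.150000)/2 = 1.790000
  f(c_3) = f(1.790000) = -1.640561
  f(a) × f(c) ≥ 0, new interval: [1.790000, 2.150000]
Iteration 4:
  c_4 = (1.790000 + 2.150000)/2 = 1.970000
  f(c_4) = f(1.970000) = 0.586273
  f(a) × f(c) < 0, new interval: [1.790000, 1.970000]
Iteration 5:
  c_5 = (1.790000 + 1.970000)/2 = 1.880000
  f(c_5) = f(1.880000) = -0.580928
  f(a) × f(c) ≥ 0, new interval: [1.880000, 1.970000]
Iteration 6:
  c_6 = (1.880000 + 1.970000)/2 = 1.925000
  f(c_6) = f(1.925000) = -0.011047
  f(a) × f(c) ≥ 0, new interval: [1.925000, 1.970000]
Iteration 7:
  c_7 = (1.925000 + 1.970000)/2 = 1.947500
  f(c_7) = f(1.947500) = 0.284149
  f(a) × f(c) < 0, new interval: [1.925000, 1.947500]

After 7 iteration(s), the approximation is c_7 = 1.947500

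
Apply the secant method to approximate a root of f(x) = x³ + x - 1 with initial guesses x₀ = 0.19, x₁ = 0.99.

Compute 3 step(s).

f(x) = x³ + x - 1
x₀ = 0.19, x₁ = 0.99

Secant formula: x_{n+1} = x_n - f(x_n)(x_n - x_{n-1})/(f(x_n) - f(x_{n-1}))

Iteration 1:
  f(0.190000) = -0.803141
  f(0.990000) = 0.960299
  x_2 = 0.990000 - 0.960299×(0.990000 - 0.190000)/(0.960299 - (-0.803141))
       = 0.554352
Iteration 2:
  f(0.990000) = 0.960299
  f(0.554352) = -0.275292
  x_3 = 0.554352 - (-0.275292)×(0.554352 - 0.990000)/(-0.275292 - 0.960299)
       = 0.651415
Iteration 3:
  f(0.554352) = -0.275292
  f(0.651415) = -0.072162
  x_4 = 0.651415 - (-0.072162)×(0.651415 - 0.554352)/(-0.072162 - (-0.275292))
       = 0.685897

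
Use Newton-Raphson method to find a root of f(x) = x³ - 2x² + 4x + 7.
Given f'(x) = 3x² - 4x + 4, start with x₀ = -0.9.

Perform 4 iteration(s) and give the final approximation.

f(x) = x³ - 2x² + 4x + 7
f'(x) = 3x² - 4x + 4
x₀ = -0.9

Newton-Raphson formula: x_{n+1} = x_n - f(x_n)/f'(x_n)

Iteration 1:
  f(-0.900000) = 1.051000
  f'(-0.900000) = 10.030000
  x_1 = -0.900000 - 1.051000/10.030000 = -1.004786
Iteration 2:
  f(-1.004786) = -0.052757
  f'(-1.004786) = 11.047925
  x_2 = -1.004786 - (-0.052757)/11.047925 = -1.000010
Iteration 3:
  f(-1.000010) = -0.000114
  f'(-1.000010) = 11.000104
  x_3 = -1.000010 - (-0.000114)/11.000104 = -1.000000
Iteration 4:
  f(-1.000000) = 0.000000
  f'(-1.000000) = 11.000000
  x_4 = -1.000000 - 0.000000/11.000000 = -1.000000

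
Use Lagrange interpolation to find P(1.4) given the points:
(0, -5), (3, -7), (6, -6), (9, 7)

Lagrange interpolation formula:
P(x) = Σ yᵢ × Lᵢ(x)
where Lᵢ(x) = Π_{j≠i} (x - xⱼ)/(xᵢ - xⱼ)

L_0(1.4) = (1.4 - 3)/(0 - 3) × (1.4 - 6)/(0 - 6) × (1.4 - 9)/(0 - 9) = 0.345284
L_1(1.4) = (1.4 - 0)/(3 - 0) × (1.4 - 6)/(3 - 6) × (1.4 - 9)/(3 - 9) = 0.906370
L_2(1.4) = (1.4 - 0)/(6 - 0) × (1.4 - 3)/(6 - 3) × (1.4 - 9)/(6 - 9) = -0.315259
L_3(1.4) = (1.4 - 0)/(9 - 0) × (1.4 - 3)/(9 - 3) × (1.4 - 6)/(9 - 6) = 0.063605

P(1.4) = (-5)×L_0(1.4) + (-7)×L_1(1.4) + (-6)×L_2(1.4) + 7×L_3(1.4)
P(1.4) = -5.734222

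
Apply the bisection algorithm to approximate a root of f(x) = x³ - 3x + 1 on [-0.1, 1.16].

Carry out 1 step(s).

f(x) = x³ - 3x + 1
Initial interval: [-0.1, 1.16]

Iteration 1:
  c_1 = (-0.100000 + 1.160000)/2 = 0.530000
  f(c_1) = f(0.530000) = -0.441123
  f(a) × f(c) < 0, new interval: [-0.100000, 0.530000]

After 1 iteration(s), the approximation is c_1 = 0.530000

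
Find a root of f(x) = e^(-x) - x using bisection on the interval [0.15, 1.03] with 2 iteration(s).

f(x) = e^(-x) - x
Initial interval: [0.15, 1.03]

Iteration 1:
  c_1 = (0.150000 + 1.030000)/2 = 0.590000
  f(c_1) = f(0.590000) = -0.035673
  f(a) × f(c) < 0, new interval: [0.150000, 0.590000]
Iteration 2:
  c_2 = (0.150000 + 0.590000)/2 = 0.370000
  f(c_2) = f(0.370000) = 0.320734
  f(a) × f(c) ≥ 0, new interval: [0.370000, 0.590000]

After 2 iteration(s), the approximation is c_2 = 0.370000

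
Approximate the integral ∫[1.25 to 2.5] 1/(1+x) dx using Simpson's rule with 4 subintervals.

f(x) = 1/(1+x)
a = 1.25, b = 2.5, n = 4
h = (b - a)/n = 0.312500

Simpson's rule: (h/3)[f(x₀) + 4f(x₁) + 2f(x₂) + ... + f(xₙ)]

x_0 = 1.2500, f(x_0) = 0.444444, coefficient = 1
x_1 = 1.5625, f(x_1) = 0.390244, coefficient = 4
x_2 = 1.8750, f(x_2) = 0.347826, coefficient = 2
x_3 = 2.1875, f(x_3) = 0.313725, coefficient = 4
x_4 = 2.5000, f(x_4) = 0.285714, coefficient = 1

I ≈ (0.312500/3) × 4.241688 = 0.441843
Exact value: 0.441833
Error: 0.000010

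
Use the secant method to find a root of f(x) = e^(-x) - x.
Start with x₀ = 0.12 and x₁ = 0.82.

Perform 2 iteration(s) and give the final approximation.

f(x) = e^(-x) - x
x₀ = 0.12, x₁ = 0.82

Secant formula: x_{n+1} = x_n - f(x_n)(x_n - x_{n-1})/(f(x_n) - f(x_{n-1}))

Iteration 1:
  f(0.120000) = 0.766920
  f(0.820000) = -0.379568
  x_2 = 0.820000 - (-0.379568)×(0.820000 - 0.120000)/(-0.379568 - 0.766920)
       = 0.588251
Iteration 2:
  f(0.820000) = -0.379568
  f(0.588251) = -0.032953
  x_3 = 0.588251 - (-0.032953)×(0.588251 - 0.820000)/(-0.032953 - (-0.379568))
       = 0.566218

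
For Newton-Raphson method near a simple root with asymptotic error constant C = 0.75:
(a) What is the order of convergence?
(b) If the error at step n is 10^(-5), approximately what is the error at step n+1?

(a) Newton-Raphson has quadratic (order 2) convergence near simple roots.
    This means |e_{n+1}| ≈ C|e_n|².

(b) With |e_n| = 10^(-5) and C = 0.75:
    |e_{n+1}| ≈ 0.75 × (10^(-5))² = 0.75 × 10^(-10)

(a) 2 (quadratic); (b) |e_{n+1}| ≈ 7.500e-11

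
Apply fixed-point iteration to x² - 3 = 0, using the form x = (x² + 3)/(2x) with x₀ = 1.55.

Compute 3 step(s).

Equation: x² - 3 = 0
Fixed-point form: x = (x² + 3)/(2x)
x₀ = 1.55

x_1 = g(1.550000) = 1.742742
x_2 = g(1.742742) = 1.732084
x_3 = g(1.732084) = 1.732051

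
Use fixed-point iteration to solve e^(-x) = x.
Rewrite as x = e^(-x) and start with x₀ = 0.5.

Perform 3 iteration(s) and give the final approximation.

Equation: e^(-x) = x
Fixed-point form: x = e^(-x)
x₀ = 0.5

x_1 = g(0.500000) = 0.606531
x_2 = g(0.606531) = 0.545239
x_3 = g(0.545239) = 0.579703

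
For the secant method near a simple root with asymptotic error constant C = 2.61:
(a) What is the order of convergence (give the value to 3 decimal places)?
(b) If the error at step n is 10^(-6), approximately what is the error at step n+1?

(a) Secant method has superlinear convergence with order φ = (1+√5)/2 ≈ 1.618.
    This means |e_{n+1}| ≈ C|e_n|^1.618.

(b) With |e_n| = 10^(-6) and C = 2.61:
    |e_{n+1}| ≈ 2.61 × (10^(-6))^1.618 = 2.61 × 10^(-9.71)

(a) ≈ 1.618 (golden ratio); (b) |e_{n+1}| ≈ 5.110e-10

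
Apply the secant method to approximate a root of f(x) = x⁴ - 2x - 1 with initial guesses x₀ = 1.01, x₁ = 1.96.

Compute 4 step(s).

f(x) = x⁴ - 2x - 1
x₀ = 1.01, x₁ = 1.96

Secant formula: x_{n+1} = x_n - f(x_n)(x_n - x_{n-1})/(f(x_n) - f(x_{n-1}))

Iteration 1:
  f(1.010000) = -1.979396
  f(1.960000) = 9.837891
  x_2 = 1.960000 - 9.837891×(1.960000 - 1.010000)/(9.837891 - (-1.979396))
       = 1.169125
Iteration 2:
  f(1.960000) = 9.837891
  f(1.169125) = -1.469962
  x_3 = 1.169125 - (-1.469962)×(1.169125 - 1.960000)/(-1.469962 - 9.837891)
       = 1.271935
Iteration 3:
  f(1.169125) = -1.469962
  f(1.271935) = -0.926535
  x_4 = 1.271935 - (-0.926535)×(1.271935 - 1.169125)/(-0.926535 - (-1.469962))
       = 1.447224
Iteration 4:
  f(1.271935) = -0.926535
  f(1.447224) = 0.492299
  x_5 = 1.447224 - 0.492299×(1.447224 - 1.271935)/(0.492299 - (-0.926535))
       = 1.386403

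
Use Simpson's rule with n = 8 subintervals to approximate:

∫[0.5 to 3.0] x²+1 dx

f(x) = x²+1
a = 0.5, b = 3.0, n = 8
h = (b - a)/n = 0.312500

Simpson's rule: (h/3)[f(x₀) + 4f(x₁) + 2f(x₂) + ... + f(xₙ)]

x_0 = 0.5000, f(x_0) = 1.250000, coefficient = 1
x_1 = 0.8125, f(x_1) = 1.660156, coefficient = 4
x_2 = 1.1250, f(x_2) = 2.265625, coefficient = 2
x_3 = 1.4375, f(x_3) = 3.066406, coefficient = 4
x_4 = 1.7500, f(x_4) = 4.062500, coefficient = 2
x_5 = 2.0625, f(x_5) = 5.253906, coefficient = 4
x_6 = 2.3750, f(x_6) = 6.640625, coefficient = 2
x_7 = 2.6875, f(x_7) = 8.222656, coefficient = 4
x_8 = 3.0000, f(x_8) = 10.000000, coefficient = 1

I ≈ (0.312500/3) × 110.000000 = 11.458333
Exact value: 11.458333
Error: 0.000000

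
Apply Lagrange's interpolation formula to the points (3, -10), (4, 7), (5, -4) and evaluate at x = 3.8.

Lagrange interpolation formula:
P(x) = Σ yᵢ × Lᵢ(x)
where Lᵢ(x) = Π_{j≠i} (x - xⱼ)/(xᵢ - xⱼ)

L_0(3.8) = (3.8 - 4)/(3 - 4) × (3.8 - 5)/(3 - 5) = 0.120000
L_1(3.8) = (3.8 - 3)/(4 - 3) × (3.8 - 5)/(4 - 5) = 0.960000
L_2(3.8) = (3.8 - 3)/(5 - 3) × (3.8 - 4)/(5 - 4) = -0.080000

P(3.8) = (-10)×L_0(3.8) + 7×L_1(3.8) + (-4)×L_2(3.8)
P(3.8) = 5.840000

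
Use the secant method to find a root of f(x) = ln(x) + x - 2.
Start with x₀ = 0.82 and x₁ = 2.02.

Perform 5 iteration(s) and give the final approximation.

f(x) = ln(x) + x - 2
x₀ = 0.82, x₁ = 2.02

Secant formula: x_{n+1} = x_n - f(x_n)(x_n - x_{n-1})/(f(x_n) - f(x_{n-1}))

Iteration 1:
  f(0.820000) = -1.378451
  f(2.020000) = 0.723098
  x_2 = 2.020000 - 0.723098×(2.020000 - 0.820000)/(0.723098 - (-1.378451))
       = 1.607106
Iteration 2:
  f(2.020000) = 0.723098
  f(1.607106) = 0.081541
  x_3 = 1.607106 - 0.081541×(1.607106 - 2.020000)/(0.081541 - 0.723098)
       = 1.554628
Iteration 3:
  f(1.607106) = 0.081541
  f(1.554628) = -0.004136
  x_4 = 1.554628 - (-0.004136)×(1.554628 - 1.607106)/(-0.004136 - 0.081541)
       = 1.557161
Iteration 4:
  f(1.554628) = -0.004136
  f(1.557161) = 0.000026
  x_5 = 1.557161 - 0.000026×(1.557161 - 1.554628)/(0.000026 - (-0.004136))
       = 1.557146
Iteration 5:
  f(1.557161) = 0.000026
  f(1.557146) = 0.000000
  x_6 = 1.557146 - 0.000000×(1.557146 - 1.557161)/(0.000000 - 0.000026)
       = 1.557146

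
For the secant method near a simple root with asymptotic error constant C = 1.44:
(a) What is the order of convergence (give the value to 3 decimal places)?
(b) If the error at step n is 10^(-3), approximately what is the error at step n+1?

(a) Secant method has superlinear convergence with order φ = (1+√5)/2 ≈ 1.618.
    This means |e_{n+1}| ≈ C|e_n|^1.618.

(b) With |e_n| = 10^(-3) and C = 1.44:
    |e_{n+1}| ≈ 1.44 × (10^(-3))^1.618 = 1.44 × 10^(-4.85)

(a) ≈ 1.618 (golden ratio); (b) |e_{n+1}| ≈ 2.015e-05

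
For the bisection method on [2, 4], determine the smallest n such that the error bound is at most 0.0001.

We need (b-a)/2^n ≤ 0.0001
(4 - 2)/2^n ≤ 0.0001
2/2^n ≤ 0.0001
2^n ≥ 20000
n ≥ log₂(20000) = 14.29
n ≥ 15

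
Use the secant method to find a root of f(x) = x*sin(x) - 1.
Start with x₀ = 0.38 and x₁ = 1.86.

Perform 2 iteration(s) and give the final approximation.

f(x) = x*sin(x) - 1
x₀ = 0.38, x₁ = 1.86

Secant formula: x_{n+1} = x_n - f(x_n)(x_n - x_{n-1})/(f(x_n) - f(x_{n-1}))

Iteration 1:
  f(0.380000) = -0.859050
  f(1.860000) = 0.782757
  x_2 = 1.860000 - 0.782757×(1.860000 - 0.380000)/(0.782757 - (-0.859050))
       = 1.154387
Iteration 2:
  f(1.860000) = 0.782757
  f(1.154387) = 0.055742
  x_3 = 1.154387 - 0.055742×(1.154387 - 1.860000)/(0.055742 - 0.782757)
       = 1.100286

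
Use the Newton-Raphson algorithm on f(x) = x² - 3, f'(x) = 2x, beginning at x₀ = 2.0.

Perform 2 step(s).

f(x) = x² - 3
f'(x) = 2x
x₀ = 2.0

Newton-Raphson formula: x_{n+1} = x_n - f(x_n)/f'(x_n)

Iteration 1:
  f(2.000000) = 1.000000
  f'(2.000000) = 4.000000
  x_1 = 2.000000 - 1.000000/4.000000 = 1.750000
Iteration 2:
  f(1.750000) = 0.062500
  f'(1.750000) = 3.500000
  x_2 = 1.750000 - 0.062500/3.500000 = 1.732143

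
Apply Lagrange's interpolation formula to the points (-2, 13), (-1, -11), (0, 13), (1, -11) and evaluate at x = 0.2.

Lagrange interpolation formula:
P(x) = Σ yᵢ × Lᵢ(x)
where Lᵢ(x) = Π_{j≠i} (x - xⱼ)/(xᵢ - xⱼ)

L_0(0.2) = (0.2 - (-1))/(-2 - (-1)) × (0.2 - 0)/(-2 - 0) × (0.2 - 1)/(-2 - 1) = 0.032000
L_1(0.2) = (0.2 - (-2))/(-1 - (-2)) × (0.2 - 0)/(-1 - 0) × (0.2 - 1)/(-1 - 1) = -0.176000
L_2(0.2) = (0.2 - (-2))/(0 - (-2)) × (0.2 - (-1))/(0 - (-1)) × (0.2 - 1)/(0 - 1) = 1.056000
L_3(0.2) = (0.2 - (-2))/(1 - (-2)) × (0.2 - (-1))/(1 - (-1)) × (0.2 - 0)/(1 - 0) = 0.088000

P(0.2) = 13×L_0(0.2) + (-11)×L_1(0.2) + 13×L_2(0.2) + (-11)×L_3(0.2)
P(0.2) = 15.112000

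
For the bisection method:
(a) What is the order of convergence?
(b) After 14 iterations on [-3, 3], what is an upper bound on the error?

(a) Bisection has linear (order 1) convergence; the error is halved each step.

(b) Error bound = (b-a)/2^n = (3 - (-3))/2^{14}
    = 6/2^{14}

(a) 1 (linear); (b) error ≤ 3.66e-04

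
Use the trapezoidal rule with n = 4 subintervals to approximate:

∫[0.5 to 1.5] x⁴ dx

f(x) = x⁴
a = 0.5, b = 1.5, n = 4
h = (b - a)/n = 0.250000

Trapezoidal rule: (h/2)[f(x₀) + 2f(x₁) + 2f(x₂) + ... + f(xₙ)]

x_0 = 0.5000, f(x_0) = 0.062500, coefficient = 1
x_1 = 0.7500, f(x_1) = 0.316406, coefficient = 2
x_2 = 1.0000, f(x_2) = 1.000000, coefficient = 2
x_3 = 1.2500, f(x_3) = 2.441406, coefficient = 2
x_4 = 1.5000, f(x_4) = 5.062500, coefficient = 1

I ≈ (0.250000/2) × 12.640625 = 1.580078
Exact value: 1.512500
Error: 0.067578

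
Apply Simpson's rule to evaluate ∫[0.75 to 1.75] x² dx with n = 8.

f(x) = x²
a = 0.75, b = 1.75, n = 8
h = (b - a)/n = 0.125000

Simpson's rule: (h/3)[f(x₀) + 4f(x₁) + 2f(x₂) + ... + f(xₙ)]

x_0 = 0.7500, f(x_0) = 0.562500, coefficient = 1
x_1 = 0.8750, f(x_1) = 0.765625, coefficient = 4
x_2 = 1.0000, f(x_2) = 1.000000, coefficient = 2
x_3 = 1.1250, f(x_3) = 1.265625, coefficient = 4
x_4 = 1.2500, f(x_4) = 1.562500, coefficient = 2
x_5 = 1.3750, f(x_5) = 1.890625, coefficient = 4
x_6 = 1.5000, f(x_6) = 2.250000, coefficient = 2
x_7 = 1.6250, f(x_7) = 2.640625, coefficient = 4
x_8 = 1.7500, f(x_8) = 3.062500, coefficient = 1

I ≈ (0.125000/3) × 39.500000 = 1.645833
Exact value: 1.645833
Error: 0.000000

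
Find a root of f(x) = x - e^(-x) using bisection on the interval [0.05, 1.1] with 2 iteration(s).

f(x) = x - e^(-x)
Initial interval: [0.05, 1.1]

Iteration 1:
  c_1 = (0.050000 + 1.100000)/2 = 0.575000
  f(c_1) = f(0.575000) = 0.012295
  f(a) × f(c) < 0, new interval: [0.050000, 0.575000]
Iteration 2:
  c_2 = (0.050000 + 0.575000)/2 = 0.312500
  f(c_2) = f(0.312500) = -0.419116
  f(a) × f(c) ≥ 0, new interval: [0.312500, 0.575000]

After 2 iteration(s), the approximation is c_2 = 0.312500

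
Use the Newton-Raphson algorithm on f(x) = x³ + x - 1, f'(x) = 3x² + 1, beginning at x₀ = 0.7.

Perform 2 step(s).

f(x) = x³ + x - 1
f'(x) = 3x² + 1
x₀ = 0.7

Newton-Raphson formula: x_{n+1} = x_n - f(x_n)/f'(x_n)

Iteration 1:
  f(0.700000) = 0.043000
  f'(0.700000) = 2.470000
  x_1 = 0.700000 - 0.043000/2.470000 = 0.682591
Iteration 2:
  f(0.682591) = 0.000631
  f'(0.682591) = 2.397792
  x_2 = 0.682591 - 0.000631/2.397792 = 0.682328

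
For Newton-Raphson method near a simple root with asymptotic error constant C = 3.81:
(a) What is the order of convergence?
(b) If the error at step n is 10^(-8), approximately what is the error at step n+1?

(a) Newton-Raphson has quadratic (order 2) convergence near simple roots.
    This means |e_{n+1}| ≈ C|e_n|².

(b) With |e_n| = 10^(-8) and C = 3.81:
    |e_{n+1}| ≈ 3.81 × (10^(-8))² = 3.81 × 10^(-16)

(a) 2 (quadratic); (b) |e_{n+1}| ≈ 3.810e-16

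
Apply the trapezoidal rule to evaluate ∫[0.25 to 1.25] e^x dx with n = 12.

f(x) = e^x
a = 0.25, b = 1.25, n = 12
h = (b - a)/n = 0.083333

Trapezoidal rule: (h/2)[f(x₀) + 2f(x₁) + 2f(x₂) + ... + f(xₙ)]

x_0 = 0.2500, f(x_0) = 1.284025, coefficient = 1
x_1 = 0.3333, f(x_1) = 1.395612, coefficient = 2
x_2 = 0.4167, f(x_2) = 1.516897, coefficient = 2
x_3 = 0.5000, f(x_3) = 1.648721, coefficient = 2
x_4 = 0.5833, f(x_4) = 1.792002, coefficient = 2
x_5 = 0.6667, f(x_5) = 1.947734, coefficient = 2
x_6 = 0.7500, f(x_6) = 2.117000, coefficient = 2
x_7 = 0.8333, f(x_7) = 2.300976, coefficient = 2
x_8 = 0.9167, f(x_8) = 2.500940, coefficient = 2
x_9 = 1.0000, f(x_9) = 2.718282, coefficient = 2
x_10 = 1.0833, f(x_10) = 2.954512, coefficient = 2
x_11 = 1.1667, f(x_11) = 3.211271, coefficient = 2
x_12 = 1.2500, f(x_12) = 3.490343, coefficient = 1

I ≈ (0.083333/2) × 52.982261 = 2.207594
Exact value: 2.206318
Error: 0.001277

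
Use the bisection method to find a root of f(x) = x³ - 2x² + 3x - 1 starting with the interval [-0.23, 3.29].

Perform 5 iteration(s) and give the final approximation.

f(x) = x³ - 2x² + 3x - 1
Initial interval: [-0.23, 3.29]

Iteration 1:
  c_1 = (-0.230000 + 3.290000)/2 = 1.530000
  f(c_1) = f(1.530000) = 2.489777
  f(a) × f(c) < 0, new interval: [-0.230000, 1.530000]
Iteration 2:
  c_2 = (-0.230000 + 1.530000)/2 = 0.650000
  f(c_2) = f(0.650000) = 0.379625
  f(a) × f(c) < 0, new interval: [-0.230000, 0.650000]
Iteration 3:
  c_3 = (-0.230000 + 0.650000)/2 = 0.210000
  f(c_3) = f(0.210000) = -0.448939
  f(a) × f(c) ≥ 0, new interval: [0.210000, 0.650000]
Iteration 4:
  c_4 = (0.210000 + 0.650000)/2 = 0.430000
  f(c_4) = f(0.430000) = -0.000293
  f(a) × f(c) ≥ 0, new interval: [0.430000, 0.650000]
Iteration 5:
  c_5 = (0.430000 + 0.650000)/2 = 0.540000
  f(c_5) = f(0.540000) = 0.194264
  f(a) × f(c) < 0, new interval: [0.430000, 0.540000]

After 5 iteration(s), the approximation is c_5 = 0.540000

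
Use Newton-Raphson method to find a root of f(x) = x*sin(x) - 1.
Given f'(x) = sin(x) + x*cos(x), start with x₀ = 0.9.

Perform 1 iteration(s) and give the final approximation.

f(x) = x*sin(x) - 1
f'(x) = sin(x) + x*cos(x)
x₀ = 0.9

Newton-Raphson formula: x_{n+1} = x_n - f(x_n)/f'(x_n)

Iteration 1:
  f(0.900000) = -0.295006
  f'(0.900000) = 1.342776
  x_1 = 0.900000 - (-0.295006)/1.342776 = 1.119698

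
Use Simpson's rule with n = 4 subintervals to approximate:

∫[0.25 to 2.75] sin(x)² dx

f(x) = sin(x)²
a = 0.25, b = 2.75, n = 4
h = (b - a)/n = 0.625000

Simpson's rule: (h/3)[f(x₀) + 4f(x₁) + 2f(x₂) + ... + f(xₙ)]

x_0 = 0.2500, f(x_0) = 0.061209, coefficient = 1
x_1 = 0.8750, f(x_1) = 0.589123, coefficient = 4
x_2 = 1.5000, f(x_2) = 0.994996, coefficient = 2
x_3 = 2.1250, f(x_3) = 0.723044, coefficient = 4
x_4 = 2.7500, f(x_4) = 0.145665, coefficient = 1

I ≈ (0.625000/3) × 7.445533 = 1.551153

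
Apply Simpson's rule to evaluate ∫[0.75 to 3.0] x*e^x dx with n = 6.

f(x) = x*e^x
a = 0.75, b = 3.0, n = 6
h = (b - a)/n = 0.375000

Simpson's rule: (h/3)[f(x₀) + 4f(x₁) + 2f(x₂) + ... + f(xₙ)]

x_0 = 0.7500, f(x_0) = 1.587750, coefficient = 1
x_1 = 1.1250, f(x_1) = 3.465244, coefficient = 4
x_2 = 1.5000, f(x_2) = 6.722534, coefficient = 2
x_3 = 1.8750, f(x_3) = 12.226536, coefficient = 4
x_4 = 2.2500, f(x_4) = 21.347406, coefficient = 2
x_5 = 2.6250, f(x_5) = 36.237007, coefficient = 4
x_6 = 3.0000, f(x_6) = 60.256611, coefficient = 1

I ≈ (0.375000/3) × 325.699387 = 40.712423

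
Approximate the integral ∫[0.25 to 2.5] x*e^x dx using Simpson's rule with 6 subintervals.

f(x) = x*e^x
a = 0.25, b = 2.5, n = 6
h = (b - a)/n = 0.375000

Simpson's rule: (h/3)[f(x₀) + 4f(x₁) + 2f(x₂) + ... + f(xₙ)]

x_0 = 0.2500, f(x_0) = 0.321006, coefficient = 1
x_1 = 0.6250, f(x_1) = 1.167654, coefficient = 4
x_2 = 1.0000, f(x_2) = 2.718282, coefficient = 2
x_3 = 1.3750, f(x_3) = 5.438230, coefficient = 4
x_4 = 1.7500, f(x_4) = 10.070555, coefficient = 2
x_5 = 2.1250, f(x_5) = 17.792407, coefficient = 4
x_6 = 2.5000, f(x_6) = 30.456235, coefficient = 1

I ≈ (0.375000/3) × 153.948080 = 19.243510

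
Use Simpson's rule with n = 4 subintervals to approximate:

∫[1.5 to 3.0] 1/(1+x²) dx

f(x) = 1/(1+x²)
a = 1.5, b = 3.0, n = 4
h = (b - a)/n = 0.375000

Simpson's rule: (h/3)[f(x₀) + 4f(x₁) + 2f(x₂) + ... + f(xₙ)]

x_0 = 1.5000, f(x_0) = 0.307692, coefficient = 1
x_1 = 1.8750, f(x_1) = 0.221453, coefficient = 4
x_2 = 2.2500, f(x_2) = 0.164948, coefficient = 2
x_3 = 2.6250, f(x_3) = 0.126733, coefficient = 4
x_4 = 3.0000, f(x_4) = 0.100000, coefficient = 1

I ≈ (0.375000/3) × 2.130333 = 0.266292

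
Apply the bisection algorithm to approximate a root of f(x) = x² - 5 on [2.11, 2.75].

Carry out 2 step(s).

f(x) = x² - 5
Initial interval: [2.11, 2.75]

Iteration 1:
  c_1 = (2.110000 + 2.750000)/2 = 2.430000
  f(c_1) = f(2.430000) = 0.904900
  f(a) × f(c) < 0, new interval: [2.110000, 2.430000]
Iteration 2:
  c_2 = (2.110000 + 2.430000)/2 = 2.270000
  f(c_2) = f(2.270000) = 0.152900
  f(a) × f(c) < 0, new interval: [2.110000, 2.270000]

After 2 iteration(s), the approximation is c_2 = 2.270000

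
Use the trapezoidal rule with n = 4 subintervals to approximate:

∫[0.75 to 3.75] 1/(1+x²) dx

f(x) = 1/(1+x²)
a = 0.75, b = 3.75, n = 4
h = (b - a)/n = 0.750000

Trapezoidal rule: (h/2)[f(x₀) + 2f(x₁) + 2f(x₂) + ... + f(xₙ)]

x_0 = 0.7500, f(x_0) = 0.640000, coefficient = 1
x_1 = 1.5000, f(x_1) = 0.307692, coefficient = 2
x_2 = 2.2500, f(x_2) = 0.164948, coefficient = 2
x_3 = 3.0000, f(x_3) = 0.100000, coefficient = 2
x_4 = 3.7500, f(x_4) = 0.066390, coefficient = 1

I ≈ (0.750000/2) × 1.851672 = 0.694377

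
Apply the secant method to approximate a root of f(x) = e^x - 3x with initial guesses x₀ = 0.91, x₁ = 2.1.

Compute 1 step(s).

f(x) = e^x - 3x
x₀ = 0.91, x₁ = 2.1

Secant formula: x_{n+1} = x_n - f(x_n)(x_n - x_{n-1})/(f(x_n) - f(x_{n-1}))

Iteration 1:
  f(0.910000) = -0.245677
  f(2.100000) = 1.866170
  x_2 = 2.100000 - 1.866170×(2.100000 - 0.910000)/(1.866170 - (-0.245677))
       = 1.048436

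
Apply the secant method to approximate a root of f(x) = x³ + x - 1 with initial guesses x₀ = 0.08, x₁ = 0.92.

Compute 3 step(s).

f(x) = x³ + x - 1
x₀ = 0.08, x₁ = 0.92

Secant formula: x_{n+1} = x_n - f(x_n)(x_n - x_{n-1})/(f(x_n) - f(x_{n-1}))

Iteration 1:
  f(0.080000) = -0.919488
  f(0.920000) = 0.698688
  x_2 = 0.920000 - 0.698688×(0.920000 - 0.080000)/(0.698688 - (-0.919488))
       = 0.557309
Iteration 2:
  f(0.920000) = 0.698688
  f(0.557309) = -0.269595
  x_3 = 0.557309 - (-0.269595)×(0.557309 - 0.920000)/(-0.269595 - 0.698688)
       = 0.658291
Iteration 3:
  f(0.557309) = -0.269595
  f(0.658291) = -0.056440
  x_4 = 0.658291 - (-0.056440)×(0.658291 - 0.557309)/(-0.056440 - (-0.269595))
       = 0.685030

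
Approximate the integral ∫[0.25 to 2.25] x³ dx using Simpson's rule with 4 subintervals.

f(x) = x³
a = 0.25, b = 2.25, n = 4
h = (b - a)/n = 0.500000

Simpson's rule: (h/3)[f(x₀) + 4f(x₁) + 2f(x₂) + ... + f(xₙ)]

x_0 = 0.2500, f(x_0) = 0.015625, coefficient = 1
x_1 = 0.7500, f(x_1) = 0.421875, coefficient = 4
x_2 = 1.2500, f(x_2) = 1.953125, coefficient = 2
x_3 = 1.7500, f(x_3) = 5.359375, coefficient = 4
x_4 = 2.2500, f(x_4) = 11.390625, coefficient = 1

I ≈ (0.500000/3) × 38.437500 = 6.406250
Exact value: 6.406250
Error: 0.000000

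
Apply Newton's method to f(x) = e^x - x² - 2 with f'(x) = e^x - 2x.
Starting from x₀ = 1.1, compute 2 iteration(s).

f(x) = e^x - x² - 2
f'(x) = e^x - 2x
x₀ = 1.1

Newton-Raphson formula: x_{n+1} = x_n - f(x_n)/f'(x_n)

Iteration 1:
  f(1.100000) = -0.205834
  f'(1.100000) = 0.804166
  x_1 = 1.100000 - (-0.205834)/0.804166 = 1.355960
Iteration 2:
  f(1.355960) = 0.041856
  f'(1.355960) = 1.168564
  x_2 = 1.355960 - 0.041856/1.168564 = 1.320141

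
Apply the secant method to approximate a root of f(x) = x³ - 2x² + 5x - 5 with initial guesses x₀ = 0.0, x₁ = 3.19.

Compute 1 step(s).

f(x) = x³ - 2x² + 5x - 5
x₀ = 0.0, x₁ = 3.19

Secant formula: x_{n+1} = x_n - f(x_n)(x_n - x_{n-1})/(f(x_n) - f(x_{n-1}))

Iteration 1:
  f(0.000000) = -5.000000
  f(3.190000) = 23.059559
  x_2 = 3.190000 - 23.059559×(3.190000 - 0.000000)/(23.059559 - (-5.000000))
       = 0.568434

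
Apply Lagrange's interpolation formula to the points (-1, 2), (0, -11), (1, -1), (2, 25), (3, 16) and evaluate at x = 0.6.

Lagrange interpolation formula:
P(x) = Σ yᵢ × Lᵢ(x)
where Lᵢ(x) = Π_{j≠i} (x - xⱼ)/(xᵢ - xⱼ)

L_0(0.6) = (0.6 - 0)/(-1 - 0) × (0.6 - 1)/(-1 - 1) × (0.6 - 2)/(-1 - 2) × (0.6 - 3)/(-1 - 3) = -0.033600
L_1(0.6) = (0.6 - (-1))/(0 - (-1)) × (0.6 - 1)/(0 - 1) × (0.6 - 2)/(0 - 2) × (0.6 - 3)/(0 - 3) = 0.358400
L_2(0.6) = (0.6 - (-1))/(1 - (-1)) × (0.6 - 0)/(1 - 0) × (0.6 - 2)/(1 - 2) × (0.6 - 3)/(1 - 3) = 0.806400
L_3(0.6) = (0.6 - (-1))/(2 - (-1)) × (0.6 - 0)/(2 - 0) × (0.6 - 1)/(2 - 1) × (0.6 - 3)/(2 - 3) = -0.153600
L_4(0.6) = (0.6 - (-1))/(3 - (-1)) × (0.6 - 0)/(3 - 0) × (0.6 - 1)/(3 - 1) × (0.6 - 2)/(3 - 2) = 0.022400

P(0.6) = 2×L_0(0.6) + (-11)×L_1(0.6) + (-1)×L_2(0.6) + 25×L_3(0.6) + 16×L_4(0.6)
P(0.6) = -8.297600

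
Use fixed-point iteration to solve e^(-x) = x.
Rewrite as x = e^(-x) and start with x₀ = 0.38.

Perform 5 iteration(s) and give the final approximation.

Equation: e^(-x) = x
Fixed-point form: x = e^(-x)
x₀ = 0.38

x_1 = g(0.380000) = 0.683861
x_2 = g(0.683861) = 0.504665
x_3 = g(0.504665) = 0.603708
x_4 = g(0.603708) = 0.546780
x_5 = g(0.546780) = 0.578810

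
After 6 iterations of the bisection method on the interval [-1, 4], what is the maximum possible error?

Bisection error bound: |error| ≤ (b-a)/2^n
|error| ≤ (4 - (-1))/2^6 = 5/2^6
|error| ≤ 0.0781250000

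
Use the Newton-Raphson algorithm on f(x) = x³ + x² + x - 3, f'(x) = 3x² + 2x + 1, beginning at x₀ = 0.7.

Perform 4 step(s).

f(x) = x³ + x² + x - 3
f'(x) = 3x² + 2x + 1
x₀ = 0.7

Newton-Raphson formula: x_{n+1} = x_n - f(x_n)/f'(x_n)

Iteration 1:
  f(0.700000) = -1.467000
  f'(0.700000) = 3.870000
  x_1 = 0.700000 - (-1.467000)/3.870000 = 1.079070
Iteration 2:
  f(1.079070) = 0.499921
  f'(1.079070) = 6.651314
  x_2 = 1.079070 - 0.499921/6.651314 = 1.003909
Iteration 3:
  f(1.003909) = 0.023512
  f'(1.003909) = 6.031314
  x_3 = 1.003909 - 0.023512/6.031314 = 1.000010
Iteration 4:
  f(1.000010) = 0.000061
  f'(1.000010) = 6.000081
  x_4 = 1.000010 - 0.000061/6.000081 = 1.000000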